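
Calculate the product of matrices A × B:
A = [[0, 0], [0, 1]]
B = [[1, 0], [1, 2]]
[[0, 0], [1, 2]]

Matrix multiplication:
C[0][0] = 0×1 + 0×1 = 0
C[0][1] = 0×0 + 0×2 = 0
C[1][0] = 0×1 + 1×1 = 1
C[1][1] = 0×0 + 1×2 = 2
Result: [[0, 0], [1, 2]]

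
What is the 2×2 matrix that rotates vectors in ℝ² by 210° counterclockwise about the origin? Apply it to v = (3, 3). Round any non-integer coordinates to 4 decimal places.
R = [[-√3/2, 1/2], [-1/2, -√3/2]]; R·v = (-1.0981, -4.0981)

A counterclockwise rotation by angle θ in ℝ² has matrix R(θ) = [[cos θ, -sin θ], [sin θ, cos θ]].
For θ = 210°: cos θ = -√3/2, sin θ = -1/2.
R(210°) = [[-√3/2, 1/2], [-1/2, -√3/2]].
R·v = [-√3/2·3 + (1/2)·3, -1/2·3 + -√3/2·3] = (-1.0981, -4.0981).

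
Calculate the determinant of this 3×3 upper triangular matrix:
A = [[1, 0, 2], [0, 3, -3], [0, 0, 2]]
6

The determinant of a triangular matrix is the product of its diagonal entries (the off-diagonal entries above the diagonal do not affect it).
det(A) = (1) * (3) * (2) = 6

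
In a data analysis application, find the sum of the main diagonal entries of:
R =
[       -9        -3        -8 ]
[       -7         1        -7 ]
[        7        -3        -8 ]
tr(R) = -9 + 1 - 8 = -16

The trace of a square matrix is the sum of its diagonal entries.
Diagonal entries of R: R[0][0] = -9, R[1][1] = 1, R[2][2] = -8.
tr(R) = -9 + 1 - 8 = -16.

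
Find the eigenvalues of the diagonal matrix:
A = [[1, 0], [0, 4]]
λ₁ = 1, λ₂ = 4

The characteristic polynomial of A is det(A - λI) = (1 - λ)(4 - λ) = 0.
The roots are λ = 1 and λ = 4, so the eigenvalues are the diagonal entries.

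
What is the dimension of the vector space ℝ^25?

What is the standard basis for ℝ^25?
Dimension = 25; standard basis = {e_1, e_2, e_3, …, e_25}

ℝ^25 is the space of 25-tuples of real numbers; its dimension is 25.
The standard basis consists of 25 vectors: e_1, e_2, e_3, …, e_25, where e_i is the vector with 1 in position i and 0 elsewhere.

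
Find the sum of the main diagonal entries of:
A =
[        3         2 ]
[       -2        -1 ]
tr(A) = 3 - 1 = 2

The trace of a square matrix is the sum of its diagonal entries.
Diagonal entries of A: A[0][0] = 3, A[1][1] = -1.
tr(A) = 3 - 1 = 2.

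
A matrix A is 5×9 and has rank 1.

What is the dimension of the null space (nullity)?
8

The rank-nullity theorem for an m×n matrix states:
rank(A) + nullity(A) = n (the number of columns).
Here n = 9 and rank(A) = 1, so nullity(A) = 9 - 1 = 8.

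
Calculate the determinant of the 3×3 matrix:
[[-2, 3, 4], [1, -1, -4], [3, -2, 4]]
-20

Expansion along first row:
det = -2·det([[-1,-4],[-2,4]]) - 3·det([[1,-4],[3,4]]) + 4·det([[1,-1],[3,-2]])
    = -2·(-1·4 - -4·-2) - 3·(1·4 - -4·3) + 4·(1·-2 - -1·3)
    = -2·-12 - 3·16 + 4·1
    = 24 + -48 + 4 = -20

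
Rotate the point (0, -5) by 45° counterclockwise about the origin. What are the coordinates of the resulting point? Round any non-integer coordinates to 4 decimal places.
(3.5355, -3.5355)

Rotation matrix R(θ) = [[cos θ, -sin θ], [sin θ, cos θ]]; for θ = 45°:
R = [[√2/2, -√2/2], [√2/2, √2/2]]
Result: R × [0, -5]ᵀ = [√2/2·0 + (-√2/2)·-5, √2/2·0 + (√2/2)·-5]ᵀ = (3.5355, -3.5355)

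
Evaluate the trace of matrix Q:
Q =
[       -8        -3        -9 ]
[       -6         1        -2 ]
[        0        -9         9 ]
tr(Q) = -8 + 1 + 9 = 2

The trace of a square matrix is the sum of its diagonal entries.
Diagonal entries of Q: Q[0][0] = -8, Q[1][1] = 1, Q[2][2] = 9.
tr(Q) = -8 + 1 + 9 = 2.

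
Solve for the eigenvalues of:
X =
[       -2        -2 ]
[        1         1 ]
λ = -1, 0

Solve det(X - λI) = 0. For a 2×2 matrix the characteristic equation is λ² - (trace)λ + det = 0.
trace(X) = a + d = -2 + 1 = -1.
det(X) = a*d - b*c = (-2)*(1) - (-2)*(1) = -2 + 2 = 0.
Characteristic equation: λ² - (-1)λ + (0) = 0.
Discriminant = (-1)² - 4*(0) = 1 - 0 = 1.
λ = (-1 ± √1) / 2 = (-1 ± 1) / 2 = -1, 0.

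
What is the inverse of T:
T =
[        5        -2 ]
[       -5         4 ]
det(T) = 10
T⁻¹ =
[      2/5       1/5 ]
[      1/2       1/2 ]

For a 2×2 matrix T = [[a, b], [c, d]] with det(T) ≠ 0, T⁻¹ = (1/det(T)) * [[d, -b], [-c, a]].
det(T) = (5)*(4) - (-2)*(-5) = 20 - 10 = 10.
T⁻¹ = (1/10) * [[4, 2], [5, 5]].
Dividing each entry by 10 and reducing:
T⁻¹ =
[      2/5       1/5 ]
[      1/2       1/2 ]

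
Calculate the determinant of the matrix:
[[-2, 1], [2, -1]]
0

For a 2×2 matrix [[a, b], [c, d]], det = ad - bc
det = (-2)(-1) - (1)(2) = 2 - 2 = 0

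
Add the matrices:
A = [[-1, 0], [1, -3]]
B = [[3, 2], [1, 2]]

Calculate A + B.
[[2, 2], [2, -1]]

Add corresponding elements:
(-1)+(3)=2
(0)+(2)=2
(1)+(1)=2
(-3)+(2)=-1
A + B = [[2, 2], [2, -1]]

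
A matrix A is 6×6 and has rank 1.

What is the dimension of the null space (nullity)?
5

The rank-nullity theorem for an m×n matrix states:
rank(A) + nullity(A) = n (the number of columns).
Here n = 6 and rank(A) = 1, so nullity(A) = 6 - 1 = 5.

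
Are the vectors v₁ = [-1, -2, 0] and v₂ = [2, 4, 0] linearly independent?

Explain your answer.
No, linearly dependent (v₂ = -2·v₁)

Check whether there is a scalar k with v₂ = k·v₁.
Comparing components, k = -2 satisfies -2·[-1, -2, 0] = [2, 4, 0].
Since v₂ is a scalar multiple of v₁, the two vectors are linearly dependent.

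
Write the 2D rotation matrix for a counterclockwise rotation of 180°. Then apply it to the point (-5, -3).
R = [[-1, 0], [0, -1]]; R·(-5, -3) = (5, 3)

Rotation matrix formula: R(θ) = [[cos θ, -sin θ], [sin θ, cos θ]]
For θ = 180°:
cos(180°) = -1
sin(180°) = 0
R = [[-1, 0], [0, -1]]
Apply to (-5, -3): [-1·-5 + (0)·-3, 0·-5 + -1·-3] = (5, 3)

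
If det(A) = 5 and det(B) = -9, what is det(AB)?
-45

Use the multiplicative property of determinants: det(AB) = det(A)*det(B).
det(AB) = (5)*(-9) = -45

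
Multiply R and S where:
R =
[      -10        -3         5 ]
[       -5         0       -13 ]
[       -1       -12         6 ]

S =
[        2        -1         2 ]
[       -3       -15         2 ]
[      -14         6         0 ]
RS =
[      -81        85       -26 ]
[      172       -73       -10 ]
[      -50       217       -26 ]

Matrix multiplication: (RS)[i][j] = sum over k of R[i][k] * S[k][j].
  (RS)[0][0] = (-10)*(2) + (-3)*(-3) + (5)*(-14) = -81
  (RS)[0][1] = (-10)*(-1) + (-3)*(-15) + (5)*(6) = 85
  (RS)[0][2] = (-10)*(2) + (-3)*(2) + (5)*(0) = -26
  (RS)[1][0] = (-5)*(2) + (0)*(-3) + (-13)*(-14) = 172
  (RS)[1][1] = (-5)*(-1) + (0)*(-15) + (-13)*(6) = -73
  (RS)[1][2] = (-5)*(2) + (0)*(2) + (-13)*(0) = -10
  (RS)[2][0] = (-1)*(2) + (-12)*(-3) + (6)*(-14) = -50
  (RS)[2][1] = (-1)*(-1) + (-12)*(-15) + (6)*(6) = 217
  (RS)[2][2] = (-1)*(2) + (-12)*(2) + (6)*(0) = -26
RS =
[      -81        85       -26 ]
[      172       -73       -10 ]
[      -50       217       -26 ]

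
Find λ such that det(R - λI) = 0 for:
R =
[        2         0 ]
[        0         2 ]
λ = 2, 2

Solve det(R - λI) = 0. For a 2×2 matrix the characteristic equation is λ² - (trace)λ + det = 0.
trace(R) = a + d = 2 + 2 = 4.
det(R) = a*d - b*c = (2)*(2) - (0)*(0) = 4 - 0 = 4.
Characteristic equation: λ² - (4)λ + (4) = 0.
Discriminant = (4)² - 4*(4) = 16 - 16 = 0.
λ = (4 ± √0) / 2 = (4 ± 0) / 2 = 2, 2.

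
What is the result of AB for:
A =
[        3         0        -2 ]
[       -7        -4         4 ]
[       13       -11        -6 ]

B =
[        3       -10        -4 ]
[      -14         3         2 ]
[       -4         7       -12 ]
AB =
[       17       -44        12 ]
[       19        86       -28 ]
[      217      -205        -2 ]

Matrix multiplication: (AB)[i][j] = sum over k of A[i][k] * B[k][j].
  (AB)[0][0] = (3)*(3) + (0)*(-14) + (-2)*(-4) = 17
  (AB)[0][1] = (3)*(-10) + (0)*(3) + (-2)*(7) = -44
  (AB)[0][2] = (3)*(-4) + (0)*(2) + (-2)*(-12) = 12
  (AB)[1][0] = (-7)*(3) + (-4)*(-14) + (4)*(-4) = 19
  (AB)[1][1] = (-7)*(-10) + (-4)*(3) + (4)*(7) = 86
  (AB)[1][2] = (-7)*(-4) + (-4)*(2) + (4)*(-12) = -28
  (AB)[2][0] = (13)*(3) + (-11)*(-14) + (-6)*(-4) = 217
  (AB)[2][1] = (13)*(-10) + (-11)*(3) + (-6)*(7) = -205
  (AB)[2][2] = (13)*(-4) + (-11)*(2) + (-6)*(-12) = -2
AB =
[       17       -44        12 ]
[       19        86       -28 ]
[      217      -205        -2 ]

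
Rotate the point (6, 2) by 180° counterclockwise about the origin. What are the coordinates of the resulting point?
(-6, -2)

Rotation matrix R(θ) = [[cos θ, -sin θ], [sin θ, cos θ]]; for θ = 180°:
R = [[-1, 0], [0, -1]]
Result: R × [6, 2]ᵀ = [-1·6 + (0)·2, 0·6 + (-1)·2]ᵀ = (-6, -2)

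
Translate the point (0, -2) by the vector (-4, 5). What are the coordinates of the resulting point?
(-4, 3)

Translation by (-4, 5):
x' = 0 + -4 = -4
y' = -2 + 5 = 3
Homogeneous matrix: [[1, 0, -4], [0, 1, 5], [0, 0, 1]]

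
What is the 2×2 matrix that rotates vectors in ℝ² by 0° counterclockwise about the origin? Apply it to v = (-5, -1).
R = [[1, 0], [0, 1]]; R·v = (-5, -1)

A counterclockwise rotation by angle θ in ℝ² has matrix R(θ) = [[cos θ, -sin θ], [sin θ, cos θ]].
For θ = 0°: cos θ = 1, sin θ = 0.
R(0°) = [[1, 0], [0, 1]].
R·v = [1·-5 + (0)·-1, 0·-5 + 1·-1] = (-5, -1).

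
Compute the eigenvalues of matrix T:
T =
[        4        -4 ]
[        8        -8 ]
λ = -4, 0

Solve det(T - λI) = 0. For a 2×2 matrix the characteristic equation is λ² - (trace)λ + det = 0.
trace(T) = a + d = 4 - 8 = -4.
det(T) = a*d - b*c = (4)*(-8) - (-4)*(8) = -32 + 32 = 0.
Characteristic equation: λ² - (-4)λ + (0) = 0.
Discriminant = (-4)² - 4*(0) = 16 - 0 = 16.
λ = (-4 ± √16) / 2 = (-4 ± 4) / 2 = -4, 0.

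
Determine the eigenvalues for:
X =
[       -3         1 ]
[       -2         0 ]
λ = -2, -1

Solve det(X - λI) = 0. For a 2×2 matrix the characteristic equation is λ² - (trace)λ + det = 0.
trace(X) = a + d = -3 + 0 = -3.
det(X) = a*d - b*c = (-3)*(0) - (1)*(-2) = 0 + 2 = 2.
Characteristic equation: λ² - (-3)λ + (2) = 0.
Discriminant = (-3)² - 4*(2) = 9 - 8 = 1.
λ = (-3 ± √1) / 2 = (-3 ± 1) / 2 = -2, -1.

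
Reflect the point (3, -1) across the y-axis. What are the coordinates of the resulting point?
(-3, -1)

Reflection across y-axis: (3, -1) → (-3, -1)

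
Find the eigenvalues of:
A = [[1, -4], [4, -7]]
λ = -3, -3

Solve det(A - λI) = 0. For a 2×2 matrix this is λ² - (trace)λ + det = 0.
trace(A) = 1 - 7 = -6.
det(A) = (1)*(-7) - (-4)*(4) = -7 + 16 = 9.
Characteristic equation: λ² - (-6)λ + (9) = 0.
Discriminant: (-6)² - 4*(9) = 36 - 36 = 0.
Roots: λ = (-6 ± √0) / 2 = -3, -3.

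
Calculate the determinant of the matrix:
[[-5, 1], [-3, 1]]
-2

For a 2×2 matrix [[a, b], [c, d]], det = ad - bc
det = (-5)(1) - (1)(-3) = -5 - -3 = -2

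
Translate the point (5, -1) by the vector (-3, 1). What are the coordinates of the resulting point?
(2, 0)

Translation by (-3, 1):
x' = 5 + -3 = 2
y' = -1 + 1 = 0
Homogeneous matrix: [[1, 0, -3], [0, 1, 1], [0, 0, 1]]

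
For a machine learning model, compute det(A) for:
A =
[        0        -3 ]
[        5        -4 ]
det(A) = 15

For a 2×2 matrix [[a, b], [c, d]], det = a*d - b*c.
det(A) = (0)*(-4) - (-3)*(5) = 0 + 15 = 15.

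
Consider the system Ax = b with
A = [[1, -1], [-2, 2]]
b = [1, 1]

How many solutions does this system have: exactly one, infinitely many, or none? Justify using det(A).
No solution

det(A) = (1)*(2) - (-1)*(-2) = 0, so A is singular.
The column space of A is span(column 1) = span([1, -2]).
b = [1, 1] is not a scalar multiple of column 1, so b ∉ column space and the system is inconsistent — no solution.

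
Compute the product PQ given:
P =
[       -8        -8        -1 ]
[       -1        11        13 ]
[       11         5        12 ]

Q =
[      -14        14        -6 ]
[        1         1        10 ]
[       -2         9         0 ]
PQ =
[      106      -129       -32 ]
[       -1       114       116 ]
[     -173       267       -16 ]

Matrix multiplication: (PQ)[i][j] = sum over k of P[i][k] * Q[k][j].
  (PQ)[0][0] = (-8)*(-14) + (-8)*(1) + (-1)*(-2) = 106
  (PQ)[0][1] = (-8)*(14) + (-8)*(1) + (-1)*(9) = -129
  (PQ)[0][2] = (-8)*(-6) + (-8)*(10) + (-1)*(0) = -32
  (PQ)[1][0] = (-1)*(-14) + (11)*(1) + (13)*(-2) = -1
  (PQ)[1][1] = (-1)*(14) + (11)*(1) + (13)*(9) = 114
  (PQ)[1][2] = (-1)*(-6) + (11)*(10) + (13)*(0) = 116
  (PQ)[2][0] = (11)*(-14) + (5)*(1) + (12)*(-2) = -173
  (PQ)[2][1] = (11)*(14) + (5)*(1) + (12)*(9) = 267
  (PQ)[2][2] = (11)*(-6) + (5)*(10) + (12)*(0) = -16
PQ =
[      106      -129       -32 ]
[       -1       114       116 ]
[     -173       267       -16 ]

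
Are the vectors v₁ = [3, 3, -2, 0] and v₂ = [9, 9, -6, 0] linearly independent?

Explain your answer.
No, linearly dependent (v₂ = 3·v₁)

Check whether there is a scalar k with v₂ = k·v₁.
Comparing components, k = 3 satisfies 3·[3, 3, -2, 0] = [9, 9, -6, 0].
Since v₂ is a scalar multiple of v₁, the two vectors are linearly dependent.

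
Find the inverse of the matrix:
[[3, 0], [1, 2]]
[[1/3, 0], [-1/6, 1/2]]

For [[a,b],[c,d]], inverse = (1/det)·[[d,-b],[-c,a]]
det = 3·2 - 0·1 = 6
Inverse = (1/6)·[[2, 0], [-1, 3]]
        = [[1/3, 0], [-1/6, 1/2]]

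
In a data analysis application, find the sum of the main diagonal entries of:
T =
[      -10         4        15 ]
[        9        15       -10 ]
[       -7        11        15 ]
tr(T) = -10 + 15 + 15 = 20

The trace of a square matrix is the sum of its diagonal entries.
Diagonal entries of T: T[0][0] = -10, T[1][1] = 15, T[2][2] = 15.
tr(T) = -10 + 15 + 15 = 20.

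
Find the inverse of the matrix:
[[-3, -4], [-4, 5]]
[[-5/31, -4/31], [-4/31, 3/31]]

For [[a,b],[c,d]], inverse = (1/det)·[[d,-b],[-c,a]]
det = -3·5 - -4·-4 = -31
Inverse = (1/-31)·[[5, 4], [4, -3]]
        = [[-5/31, -4/31], [-4/31, 3/31]]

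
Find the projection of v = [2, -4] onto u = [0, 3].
[0, -4]

The projection of v onto u is proj_u(v) = ((v·u) / (u·u)) · u.
v·u = (2)*(0) + (-4)*(3) = -12.
u·u = (0)*(0) + (3)*(3) = 9.
coefficient = -12 / 9 = -4/3.
proj_u(v) = -4/3 · [0, 3] = [0, -4].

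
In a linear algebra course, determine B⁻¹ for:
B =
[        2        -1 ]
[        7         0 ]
det(B) = 7
B⁻¹ =
[        0       1/7 ]
[       -1       2/7 ]

For a 2×2 matrix B = [[a, b], [c, d]] with det(B) ≠ 0, B⁻¹ = (1/det(B)) * [[d, -b], [-c, a]].
det(B) = (2)*(0) - (-1)*(7) = 0 + 7 = 7.
B⁻¹ = (1/7) * [[0, 1], [-7, 2]].
Dividing each entry by 7 and reducing:
B⁻¹ =
[        0       1/7 ]
[       -1       2/7 ]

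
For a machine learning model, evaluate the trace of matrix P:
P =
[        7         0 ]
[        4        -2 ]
tr(P) = 7 - 2 = 5

The trace of a square matrix is the sum of its diagonal entries.
Diagonal entries of P: P[0][0] = 7, P[1][1] = -2.
tr(P) = 7 - 2 = 5.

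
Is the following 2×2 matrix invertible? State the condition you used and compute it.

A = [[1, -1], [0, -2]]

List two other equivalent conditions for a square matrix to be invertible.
Yes, invertible; det(A) = -2 ≠ 0. Equivalent conditions: rank(A) = 2; Ax = 0 has only the trivial solution; 0 is not an eigenvalue; the columns of A are linearly independent.

To check invertibility, compute det(A).
The given matrix is triangular, so det(A) equals the product of its diagonal entries = -2 ≠ 0.
Since det(A) ≠ 0, A is invertible.
Equivalent conditions for a square matrix A to be invertible:
- rank(A) = 2 (full rank).
- The homogeneous system Ax = 0 has only the trivial solution x = 0.
- 0 is not an eigenvalue of A.
- The columns (equivalently rows) of A are linearly independent.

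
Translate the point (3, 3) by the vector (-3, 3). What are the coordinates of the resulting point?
(0, 6)

Translation by (-3, 3):
x' = 3 + -3 = 0
y' = 3 + 3 = 6
Homogeneous matrix: [[1, 0, -3], [0, 1, 3], [0, 0, 1]]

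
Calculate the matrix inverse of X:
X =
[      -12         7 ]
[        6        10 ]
det(X) = -162
X⁻¹ =
[    -5/81     7/162 ]
[     1/27      2/27 ]

For a 2×2 matrix X = [[a, b], [c, d]] with det(X) ≠ 0, X⁻¹ = (1/det(X)) * [[d, -b], [-c, a]].
det(X) = (-12)*(10) - (7)*(6) = -120 - 42 = -162.
X⁻¹ = (1/-162) * [[10, -7], [-6, -12]].
Dividing each entry by -162 and reducing:
X⁻¹ =
[    -5/81     7/162 ]
[     1/27      2/27 ]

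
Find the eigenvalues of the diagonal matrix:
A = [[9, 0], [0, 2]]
λ₁ = 9, λ₂ = 2

The characteristic polynomial of A is det(A - λI) = (9 - λ)(2 - λ) = 0.
The roots are λ = 9 and λ = 2, so the eigenvalues are the diagonal entries.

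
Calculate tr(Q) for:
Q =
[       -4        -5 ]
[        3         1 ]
tr(Q) = -4 + 1 = -3

The trace of a square matrix is the sum of its diagonal entries.
Diagonal entries of Q: Q[0][0] = -4, Q[1][1] = 1.
tr(Q) = -4 + 1 = -3.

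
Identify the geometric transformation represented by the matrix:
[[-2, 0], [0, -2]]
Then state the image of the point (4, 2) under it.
uniform scaling by factor -2; image of (4, 2) is (-8, -4)

This is a diagonal matrix with equal entries -2, so it scales both axes by the same factor -2.
The matrix [[-2, 0], [0, -2]] represents: uniform scaling by factor -2.
Applying it to (4, 2): [-2·4 + 0·2, 0·4 + -2·2] = (-8, -4).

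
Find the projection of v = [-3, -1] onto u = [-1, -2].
[-1, -2]

The projection of v onto u is proj_u(v) = ((v·u) / (u·u)) · u.
v·u = (-3)*(-1) + (-1)*(-2) = 5.
u·u = (-1)*(-1) + (-2)*(-2) = 5.
coefficient = 5 / 5 = 1.
proj_u(v) = 1 · [-1, -2] = [-1, -2].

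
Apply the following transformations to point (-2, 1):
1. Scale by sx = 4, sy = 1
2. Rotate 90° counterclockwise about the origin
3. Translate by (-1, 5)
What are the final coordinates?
(-2, -3)

Step 1: Scale → (-8, 1)
Step 2: Rotate 90° → (-1, -8)
Step 3: Translate → (-2, -3)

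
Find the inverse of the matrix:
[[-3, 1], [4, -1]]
[[1, 1], [4, 3]]

For [[a,b],[c,d]], inverse = (1/det)·[[d,-b],[-c,a]]
det = -3·-1 - 1·4 = -1
Inverse = (1/-1)·[[-1, -1], [-4, -3]]
        = [[1, 1], [4, 3]]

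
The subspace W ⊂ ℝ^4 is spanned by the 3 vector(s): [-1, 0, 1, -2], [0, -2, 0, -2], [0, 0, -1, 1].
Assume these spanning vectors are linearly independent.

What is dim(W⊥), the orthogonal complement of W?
dim(W⊥) = 1

For any subspace W of ℝ^n, dim(W) + dim(W⊥) = n (the whole-space dimension).
Here the given 3 vectors are linearly independent, so dim(W) = 3.
Thus dim(W⊥) = n - dim(W) = 4 - 3 = 1.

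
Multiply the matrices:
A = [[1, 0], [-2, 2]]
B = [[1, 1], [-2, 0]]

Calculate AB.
[[1, 1], [-6, -2]]

Each entry (i,j) of AB = sum over k of A[i][k]*B[k][j].
(AB)[0][0] = (1)*(1) + (0)*(-2) = 1
(AB)[0][1] = (1)*(1) + (0)*(0) = 1
(AB)[1][0] = (-2)*(1) + (2)*(-2) = -6
(AB)[1][1] = (-2)*(1) + (2)*(0) = -2
AB = [[1, 1], [-6, -2]]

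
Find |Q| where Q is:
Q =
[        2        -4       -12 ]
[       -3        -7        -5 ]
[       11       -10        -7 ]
det(Q) = -982

Expand along row 0 (cofactor expansion): det(Q) = a*(e*i - f*h) - b*(d*i - f*g) + c*(d*h - e*g), where the 3×3 is [[a, b, c], [d, e, f], [g, h, i]].
Minor M_00 = (-7)*(-7) - (-5)*(-10) = 49 - 50 = -1.
Minor M_01 = (-3)*(-7) - (-5)*(11) = 21 + 55 = 76.
Minor M_02 = (-3)*(-10) - (-7)*(11) = 30 + 77 = 107.
det(Q) = (2)*(-1) - (-4)*(76) + (-12)*(107) = -2 + 304 - 1284 = -982.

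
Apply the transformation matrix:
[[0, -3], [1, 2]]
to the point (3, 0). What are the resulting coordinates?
(0, 3)

Matrix multiplication:
[[0, -3], [1, 2]] × [3, 0]ᵀ
= [0×3 + -3×0, 1×3 + 2×0]ᵀ
= [0.0000, 3.0000]ᵀ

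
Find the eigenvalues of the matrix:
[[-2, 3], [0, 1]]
λ = -2 and λ = 1

Characteristic equation: det(A - λI) = 0
λ² - (trace)λ + (det) = 0
λ² - (-1)λ + (-2) = 0
λ² + 1λ - 2 = 0
Solving: λ = -2, 1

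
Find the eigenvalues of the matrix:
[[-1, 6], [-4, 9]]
λ = 3 and λ = 5

Characteristic equation: det(A - λI) = 0
λ² - (trace)λ + (det) = 0
λ² - (8)λ + (15) = 0
λ² - 8λ + 15 = 0
Solving: λ = 3, 5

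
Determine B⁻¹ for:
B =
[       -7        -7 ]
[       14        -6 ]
det(B) = 140
B⁻¹ =
[    -3/70      1/20 ]
[    -1/10     -1/20 ]

For a 2×2 matrix B = [[a, b], [c, d]] with det(B) ≠ 0, B⁻¹ = (1/det(B)) * [[d, -b], [-c, a]].
det(B) = (-7)*(-6) - (-7)*(14) = 42 + 98 = 140.
B⁻¹ = (1/140) * [[-6, 7], [-14, -7]].
Dividing each entry by 140 and reducing:
B⁻¹ =
[    -3/70      1/20 ]
[    -1/10     -1/20 ]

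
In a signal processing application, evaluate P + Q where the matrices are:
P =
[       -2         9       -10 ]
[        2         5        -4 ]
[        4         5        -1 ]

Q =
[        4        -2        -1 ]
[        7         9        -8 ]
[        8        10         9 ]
P + Q =
[        2         7       -11 ]
[        9        14       -12 ]
[       12        15         8 ]

Matrix addition is elementwise: (P+Q)[i][j] = P[i][j] + Q[i][j].
  (P+Q)[0][0] = (-2) + (4) = 2
  (P+Q)[0][1] = (9) + (-2) = 7
  (P+Q)[0][2] = (-10) + (-1) = -11
  (P+Q)[1][0] = (2) + (7) = 9
  (P+Q)[1][1] = (5) + (9) = 14
  (P+Q)[1][2] = (-4) + (-8) = -12
  (P+Q)[2][0] = (4) + (8) = 12
  (P+Q)[2][1] = (5) + (10) = 15
  (P+Q)[2][2] = (-1) + (9) = 8
P + Q =
[        2         7       -11 ]
[        9        14       -12 ]
[       12        15         8 ]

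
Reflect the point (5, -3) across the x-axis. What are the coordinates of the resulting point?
(5, 3)

Reflection across x-axis: (5, -3) → (5, 3)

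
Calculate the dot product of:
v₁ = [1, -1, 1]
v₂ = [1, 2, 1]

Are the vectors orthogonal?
0, Yes

The dot product is the sum of products of corresponding components.
v₁·v₂ = (1)*(1) + (-1)*(2) + (1)*(1) = 1 - 2 + 1 = 0.
Two vectors are orthogonal iff their dot product is 0; here the dot product is 0, so the vectors are orthogonal.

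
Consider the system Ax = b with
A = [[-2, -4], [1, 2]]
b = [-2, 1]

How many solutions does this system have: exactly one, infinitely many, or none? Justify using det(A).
Infinitely many solutions

det(A) = (-2)*(2) - (-4)*(1) = 0, so A is singular (column 2 is 2 times column 1).
b = [-2, 1] = 1 * column 1 of A, so b lies in the column space of A.
A singular matrix whose right-hand side is in its column space gives a 1-parameter family of solutions — infinitely many.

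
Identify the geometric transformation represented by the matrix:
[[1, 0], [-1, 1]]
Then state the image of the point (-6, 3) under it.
vertical shear with factor -1; image of (-6, 3) is (-6, 9)

The matrix [[1, 0], [k, 1]] sends (x, y) to (x, -1x + y), leaving the x-coordinate fixed: a vertical shear.
The matrix [[1, 0], [-1, 1]] represents: vertical shear with factor -1.
Applying it to (-6, 3): [1·-6 + 0·3, -1·-6 + 1·3] = (-6, 9).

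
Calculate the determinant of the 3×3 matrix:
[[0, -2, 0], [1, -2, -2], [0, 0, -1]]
-2

Expansion along first row:
det = 0·det([[-2,-2],[0,-1]]) - -2·det([[1,-2],[0,-1]]) + 0·det([[1,-2],[0,0]])
    = 0·(-2·-1 - -2·0) - -2·(1·-1 - -2·0) + 0·(1·0 - -2·0)
    = 0·2 - -2·-1 + 0·0
    = 0 + -2 + 0 = -2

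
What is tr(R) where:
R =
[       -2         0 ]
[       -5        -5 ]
tr(R) = -2 - 5 = -7

The trace of a square matrix is the sum of its diagonal entries.
Diagonal entries of R: R[0][0] = -2, R[1][1] = -5.
tr(R) = -2 - 5 = -7.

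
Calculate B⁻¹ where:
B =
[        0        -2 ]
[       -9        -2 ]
det(B) = -18
B⁻¹ =
[      1/9      -1/9 ]
[     -1/2         0 ]

For a 2×2 matrix B = [[a, b], [c, d]] with det(B) ≠ 0, B⁻¹ = (1/det(B)) * [[d, -b], [-c, a]].
det(B) = (0)*(-2) - (-2)*(-9) = 0 - 18 = -18.
B⁻¹ = (1/-18) * [[-2, 2], [9, 0]].
Dividing each entry by -18 and reducing:
B⁻¹ =
[      1/9      -1/9 ]
[     -1/2         0 ]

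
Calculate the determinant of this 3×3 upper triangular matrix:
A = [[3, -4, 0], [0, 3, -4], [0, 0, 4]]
36

The determinant of a triangular matrix is the product of its diagonal entries (the off-diagonal entries above the diagonal do not affect it).
det(A) = (3) * (3) * (4) = 36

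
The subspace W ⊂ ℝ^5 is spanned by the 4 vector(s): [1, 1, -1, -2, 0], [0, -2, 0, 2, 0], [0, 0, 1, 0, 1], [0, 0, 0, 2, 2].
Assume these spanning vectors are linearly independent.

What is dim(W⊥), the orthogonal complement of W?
dim(W⊥) = 1

For any subspace W of ℝ^n, dim(W) + dim(W⊥) = n (the whole-space dimension).
Here the given 4 vectors are linearly independent, so dim(W) = 4.
Thus dim(W⊥) = n - dim(W) = 5 - 4 = 1.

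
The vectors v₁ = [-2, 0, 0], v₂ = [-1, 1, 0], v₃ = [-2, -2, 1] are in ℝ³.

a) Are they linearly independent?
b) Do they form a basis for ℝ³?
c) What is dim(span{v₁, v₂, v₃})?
Yes independent, yes basis, dim = 3

Stack v₁, v₂, v₃ as rows of a 3×3 matrix.
[[-2, 0, 0]; [-1, 1, 0]; [-2, -2, 1]] is already lower triangular with nonzero diagonal entries (-2, 1, 1), so its determinant is the product of the diagonal entries, det = (-2)·(1)·(1) = -2 ≠ 0, and the rows are linearly independent.
Three linearly independent vectors in ℝ³ form a basis for ℝ³, so dim(span{v₁,v₂,v₃}) = 3.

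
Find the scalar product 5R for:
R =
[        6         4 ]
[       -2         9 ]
5R =
[       30        20 ]
[      -10        45 ]

Scalar multiplication is elementwise: (5R)[i][j] = 5 * R[i][j].
  (5R)[0][0] = 5 * (6) = 30
  (5R)[0][1] = 5 * (4) = 20
  (5R)[1][0] = 5 * (-2) = -10
  (5R)[1][1] = 5 * (9) = 45
5R =
[       30        20 ]
[      -10        45 ]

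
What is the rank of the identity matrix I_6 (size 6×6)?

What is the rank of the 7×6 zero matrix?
rank(I_6) = 6, rank(0) = 0

The identity I_6 has 6 columns that are the standard basis vectors e_1, …, e_6. These are linearly independent, so all 6 columns are pivots and rank(I_6) = 6.
The 7×6 zero matrix has every entry zero, so every row is the zero row and there are no pivots; rank(0) = 0.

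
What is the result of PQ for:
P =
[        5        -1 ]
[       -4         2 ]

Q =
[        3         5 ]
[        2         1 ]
PQ =
[       13        24 ]
[       -8       -18 ]

Matrix multiplication: (PQ)[i][j] = sum over k of P[i][k] * Q[k][j].
  (PQ)[0][0] = (5)*(3) + (-1)*(2) = 13
  (PQ)[0][1] = (5)*(5) + (-1)*(1) = 24
  (PQ)[1][0] = (-4)*(3) + (2)*(2) = -8
  (PQ)[1][1] = (-4)*(5) + (2)*(1) = -18
PQ =
[       13        24 ]
[       -8       -18 ]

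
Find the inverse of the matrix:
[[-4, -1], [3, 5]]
[[-5/17, -1/17], [3/17, 4/17]]

For [[a,b],[c,d]], inverse = (1/det)·[[d,-b],[-c,a]]
det = -4·5 - -1·3 = -17
Inverse = (1/-17)·[[5, 1], [-3, -4]]
        = [[-5/17, -1/17], [3/17, 4/17]]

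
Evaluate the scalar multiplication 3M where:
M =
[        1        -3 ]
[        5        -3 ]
3M =
[        3        -9 ]
[       15        -9 ]

Scalar multiplication is elementwise: (3M)[i][j] = 3 * M[i][j].
  (3M)[0][0] = 3 * (1) = 3
  (3M)[0][1] = 3 * (-3) = -9
  (3M)[1][0] = 3 * (5) = 15
  (3M)[1][1] = 3 * (-3) = -9
3M =
[        3        -9 ]
[       15        -9 ]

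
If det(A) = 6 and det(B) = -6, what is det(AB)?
-36

Use the multiplicative property of determinants: det(AB) = det(A)*det(B).
det(AB) = (6)*(-6) = -36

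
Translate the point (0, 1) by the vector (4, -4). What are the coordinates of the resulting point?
(4, -3)

Translation by (4, -4):
x' = 0 + 4 = 4
y' = 1 + -4 = -3
Homogeneous matrix: [[1, 0, 4], [0, 1, -4], [0, 0, 1]]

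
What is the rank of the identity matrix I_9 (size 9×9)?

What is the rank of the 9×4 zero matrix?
rank(I_9) = 9, rank(0) = 0

The identity I_9 has 9 columns that are the standard basis vectors e_1, …, e_9. These are linearly independent, so all 9 columns are pivots and rank(I_9) = 9.
The 9×4 zero matrix has every entry zero, so every row is the zero row and there are no pivots; rank(0) = 0.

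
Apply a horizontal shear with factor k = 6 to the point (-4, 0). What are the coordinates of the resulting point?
(-4, 0)

Shear matrix for horizontal shear with factor k = 6:
[[1, 6], [0, 1]]
Result: (-4, 0) → (-4, 0)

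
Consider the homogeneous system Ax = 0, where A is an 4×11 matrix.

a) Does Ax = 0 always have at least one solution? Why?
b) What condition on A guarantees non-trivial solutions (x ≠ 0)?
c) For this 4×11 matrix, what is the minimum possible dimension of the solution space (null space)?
a) Yes, x = 0 is always a solution. b) When A has linearly dependent columns (rank < n). c) Minimum nullity = 7.

a) x = 0 satisfies A·0 = 0, so the zero vector is always a solution.
b) Non-trivial solutions exist iff the columns of A are linearly dependent, equivalently rank(A) < n (the number of columns).
c) By rank-nullity, rank(A) + nullity(A) = n = 11. Since A has only 4 rows, rank(A) ≤ 4, so nullity(A) ≥ 11 - 4 = 7.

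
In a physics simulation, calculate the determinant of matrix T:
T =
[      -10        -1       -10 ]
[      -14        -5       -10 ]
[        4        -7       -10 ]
det(T) = -800

Expand along row 0 (cofactor expansion): det(T) = a*(e*i - f*h) - b*(d*i - f*g) + c*(d*h - e*g), where the 3×3 is [[a, b, c], [d, e, f], [g, h, i]].
Minor M_00 = (-5)*(-10) - (-10)*(-7) = 50 - 70 = -20.
Minor M_01 = (-14)*(-10) - (-10)*(4) = 140 + 40 = 180.
Minor M_02 = (-14)*(-7) - (-5)*(4) = 98 + 20 = 118.
det(T) = (-10)*(-20) - (-1)*(180) + (-10)*(118) = 200 + 180 - 1180 = -800.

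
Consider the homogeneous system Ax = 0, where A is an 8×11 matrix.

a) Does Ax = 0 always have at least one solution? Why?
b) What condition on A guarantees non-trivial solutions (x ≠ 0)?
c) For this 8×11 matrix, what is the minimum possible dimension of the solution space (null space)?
a) Yes, x = 0 is always a solution. b) When A has linearly dependent columns (rank < n). c) Minimum nullity = 3.

a) x = 0 satisfies A·0 = 0, so the zero vector is always a solution.
b) Non-trivial solutions exist iff the columns of A are linearly dependent, equivalently rank(A) < n (the number of columns).
c) By rank-nullity, rank(A) + nullity(A) = n = 11. Since A has only 8 rows, rank(A) ≤ 8, so nullity(A) ≥ 11 - 8 = 3.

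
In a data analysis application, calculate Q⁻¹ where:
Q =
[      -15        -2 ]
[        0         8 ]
det(Q) = -120
Q⁻¹ =
[    -1/15     -1/60 ]
[        0       1/8 ]

For a 2×2 matrix Q = [[a, b], [c, d]] with det(Q) ≠ 0, Q⁻¹ = (1/det(Q)) * [[d, -b], [-c, a]].
det(Q) = (-15)*(8) - (-2)*(0) = -120 - 0 = -120.
Q⁻¹ = (1/-120) * [[8, 2], [0, -15]].
Dividing each entry by -120 and reducing:
Q⁻¹ =
[    -1/15     -1/60 ]
[        0       1/8 ]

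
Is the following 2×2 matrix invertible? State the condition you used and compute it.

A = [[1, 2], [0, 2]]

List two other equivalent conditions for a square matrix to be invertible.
Yes, invertible; det(A) = 2 ≠ 0. Equivalent conditions: rank(A) = 2; Ax = 0 has only the trivial solution; 0 is not an eigenvalue; the columns of A are linearly independent.

To check invertibility, compute det(A).
The given matrix is triangular, so det(A) equals the product of its diagonal entries = 2 ≠ 0.
Since det(A) ≠ 0, A is invertible.
Equivalent conditions for a square matrix A to be invertible:
- rank(A) = 2 (full rank).
- The homogeneous system Ax = 0 has only the trivial solution x = 0.
- 0 is not an eigenvalue of A.
- The columns (equivalently rows) of A are linearly independent.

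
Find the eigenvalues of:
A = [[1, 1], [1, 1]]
λ = 0, 2

Solve det(A - λI) = 0. For a 2×2 matrix this is λ² - (trace)λ + det = 0.
trace(A) = 1 + 1 = 2.
det(A) = (1)*(1) - (1)*(1) = 1 - 1 = 0.
Characteristic equation: λ² - (2)λ + (0) = 0.
Discriminant: (2)² - 4*(0) = 4 - 0 = 4.
Roots: λ = (2 ± √4) / 2 = 0, 2.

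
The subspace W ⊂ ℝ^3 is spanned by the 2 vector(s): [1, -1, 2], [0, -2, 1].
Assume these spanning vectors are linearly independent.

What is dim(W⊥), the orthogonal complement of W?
dim(W⊥) = 1

For any subspace W of ℝ^n, dim(W) + dim(W⊥) = n (the whole-space dimension).
Here the given 2 vectors are linearly independent, so dim(W) = 2.
Thus dim(W⊥) = n - dim(W) = 3 - 2 = 1.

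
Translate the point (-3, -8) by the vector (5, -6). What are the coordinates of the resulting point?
(2, -14)

Translation by (5, -6):
x' = -3 + 5 = 2
y' = -8 + -6 = -14
Homogeneous matrix: [[1, 0, 5], [0, 1, -6], [0, 0, 1]]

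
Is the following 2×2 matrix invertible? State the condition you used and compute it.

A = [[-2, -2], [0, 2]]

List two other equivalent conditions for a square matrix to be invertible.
Yes, invertible; det(A) = -4 ≠ 0. Equivalent conditions: rank(A) = 2; Ax = 0 has only the trivial solution; 0 is not an eigenvalue; the columns of A are linearly independent.

To check invertibility, compute det(A).
The given matrix is triangular, so det(A) equals the product of its diagonal entries = -4 ≠ 0.
Since det(A) ≠ 0, A is invertible.
Equivalent conditions for a square matrix A to be invertible:
- rank(A) = 2 (full rank).
- The homogeneous system Ax = 0 has only the trivial solution x = 0.
- 0 is not an eigenvalue of A.
- The columns (equivalently rows) of A are linearly independent.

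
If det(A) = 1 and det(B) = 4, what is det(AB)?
4

Use the multiplicative property of determinants: det(AB) = det(A)*det(B).
det(AB) = (1)*(4) = 4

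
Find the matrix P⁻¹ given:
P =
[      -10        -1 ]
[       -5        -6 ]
det(P) = 55
P⁻¹ =
[    -6/55      1/55 ]
[     1/11     -2/11 ]

For a 2×2 matrix P = [[a, b], [c, d]] with det(P) ≠ 0, P⁻¹ = (1/det(P)) * [[d, -b], [-c, a]].
det(P) = (-10)*(-6) - (-1)*(-5) = 60 - 5 = 55.
P⁻¹ = (1/55) * [[-6, 1], [5, -10]].
Dividing each entry by 55 and reducing:
P⁻¹ =
[    -6/55      1/55 ]
[     1/11     -2/11 ]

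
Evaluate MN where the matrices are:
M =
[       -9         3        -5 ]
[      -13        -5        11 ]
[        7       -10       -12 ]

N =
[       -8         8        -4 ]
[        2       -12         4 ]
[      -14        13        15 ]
MN =
[      148      -173       -27 ]
[      -60        99       197 ]
[       92        20      -248 ]

Matrix multiplication: (MN)[i][j] = sum over k of M[i][k] * N[k][j].
  (MN)[0][0] = (-9)*(-8) + (3)*(2) + (-5)*(-14) = 148
  (MN)[0][1] = (-9)*(8) + (3)*(-12) + (-5)*(13) = -173
  (MN)[0][2] = (-9)*(-4) + (3)*(4) + (-5)*(15) = -27
  (MN)[1][0] = (-13)*(-8) + (-5)*(2) + (11)*(-14) = -60
  (MN)[1][1] = (-13)*(8) + (-5)*(-12) + (11)*(13) = 99
  (MN)[1][2] = (-13)*(-4) + (-5)*(4) + (11)*(15) = 197
  (MN)[2][0] = (7)*(-8) + (-10)*(2) + (-12)*(-14) = 92
  (MN)[2][1] = (7)*(8) + (-10)*(-12) + (-12)*(13) = 20
  (MN)[2][2] = (7)*(-4) + (-10)*(4) + (-12)*(15) = -248
MN =
[      148      -173       -27 ]
[      -60        99       197 ]
[       92        20      -248 ]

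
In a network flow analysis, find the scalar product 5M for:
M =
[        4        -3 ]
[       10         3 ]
5M =
[       20       -15 ]
[       50        15 ]

Scalar multiplication is elementwise: (5M)[i][j] = 5 * M[i][j].
  (5M)[0][0] = 5 * (4) = 20
  (5M)[0][1] = 5 * (-3) = -15
  (5M)[1][0] = 5 * (10) = 50
  (5M)[1][1] = 5 * (3) = 15
5M =
[       20       -15 ]
[       50        15 ]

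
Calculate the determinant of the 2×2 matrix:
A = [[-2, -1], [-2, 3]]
-8

For A = [[a, b], [c, d]], det(A) = a*d - b*c.
det(A) = (-2)*(3) - (-1)*(-2) = -6 - 2 = -8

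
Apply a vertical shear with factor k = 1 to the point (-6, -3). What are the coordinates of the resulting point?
(-6, -9)

Shear matrix for vertical shear with factor k = 1:
[[1, 0], [1, 1]]
Result: (-6, -3) → (-6, -9)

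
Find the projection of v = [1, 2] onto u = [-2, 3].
[-8/13, 12/13]

The projection of v onto u is proj_u(v) = ((v·u) / (u·u)) · u.
v·u = (1)*(-2) + (2)*(3) = 4.
u·u = (-2)*(-2) + (3)*(3) = 13.
coefficient = 4 / 13 = 4/13.
proj_u(v) = 4/13 · [-2, 3] = [-8/13, 12/13].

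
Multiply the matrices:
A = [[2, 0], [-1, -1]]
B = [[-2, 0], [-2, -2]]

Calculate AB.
[[-4, 0], [4, 2]]

Each entry (i,j) of AB = sum over k of A[i][k]*B[k][j].
(AB)[0][0] = (2)*(-2) + (0)*(-2) = -4
(AB)[0][1] = (2)*(0) + (0)*(-2) = 0
(AB)[1][0] = (-1)*(-2) + (-1)*(-2) = 4
(AB)[1][1] = (-1)*(0) + (-1)*(-2) = 2
AB = [[-4, 0], [4, 2]]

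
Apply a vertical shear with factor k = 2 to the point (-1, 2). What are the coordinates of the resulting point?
(-1, 0)

Shear matrix for vertical shear with factor k = 2:
[[1, 0], [2, 1]]
Result: (-1, 2) → (-1, 0)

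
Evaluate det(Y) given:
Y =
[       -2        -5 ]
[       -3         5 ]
det(Y) = -25

For a 2×2 matrix [[a, b], [c, d]], det = a*d - b*c.
det(Y) = (-2)*(5) - (-5)*(-3) = -10 - 15 = -25.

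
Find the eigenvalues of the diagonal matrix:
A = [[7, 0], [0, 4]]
λ₁ = 7, λ₂ = 4

The characteristic polynomial of A is det(A - λI) = (7 - λ)(4 - λ) = 0.
The roots are λ = 7 and λ = 4, so the eigenvalues are the diagonal entries.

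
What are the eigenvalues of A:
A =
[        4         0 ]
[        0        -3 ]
λ = -3, 4

Solve det(A - λI) = 0. For a 2×2 matrix the characteristic equation is λ² - (trace)λ + det = 0.
trace(A) = a + d = 4 - 3 = 1.
det(A) = a*d - b*c = (4)*(-3) - (0)*(0) = -12 - 0 = -12.
Characteristic equation: λ² - (1)λ + (-12) = 0.
Discriminant = (1)² - 4*(-12) = 1 + 48 = 49.
λ = (1 ± √49) / 2 = (1 ± 7) / 2 = -3, 4.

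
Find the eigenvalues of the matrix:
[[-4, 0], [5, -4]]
λ = -4 and λ = -4

Characteristic equation: det(A - λI) = 0
λ² - (trace)λ + (det) = 0
λ² - (-8)λ + (16) = 0
λ² + 8λ + 16 = 0
Solving: λ = -4, -4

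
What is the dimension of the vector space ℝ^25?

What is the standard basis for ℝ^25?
Dimension = 25; standard basis = {e_1, e_2, e_3, …, e_25}

ℝ^25 is the space of 25-tuples of real numbers; its dimension is 25.
The standard basis consists of 25 vectors: e_1, e_2, e_3, …, e_25, where e_i is the vector with 1 in position i and 0 elsewhere.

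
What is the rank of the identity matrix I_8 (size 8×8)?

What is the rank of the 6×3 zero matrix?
rank(I_8) = 8, rank(0) = 0

The identity I_8 has 8 columns that are the standard basis vectors e_1, …, e_8. These are linearly independent, so all 8 columns are pivots and rank(I_8) = 8.
The 6×3 zero matrix has every entry zero, so every row is the zero row and there are no pivots; rank(0) = 0.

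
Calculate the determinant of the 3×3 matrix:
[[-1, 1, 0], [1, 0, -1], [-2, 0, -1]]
3

Expansion along first row:
det = -1·det([[0,-1],[0,-1]]) - 1·det([[1,-1],[-2,-1]]) + 0·det([[1,0],[-2,0]])
    = -1·(0·-1 - -1·0) - 1·(1·-1 - -1·-2) + 0·(1·0 - 0·-2)
    = -1·0 - 1·-3 + 0·0
    = 0 + 3 + 0 = 3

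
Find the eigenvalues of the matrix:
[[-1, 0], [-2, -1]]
λ = -1 and λ = -1

Characteristic equation: det(A - λI) = 0
λ² - (trace)λ + (det) = 0
λ² - (-2)λ + (1) = 0
λ² + 2λ + 1 = 0
Solving: λ = -1, -1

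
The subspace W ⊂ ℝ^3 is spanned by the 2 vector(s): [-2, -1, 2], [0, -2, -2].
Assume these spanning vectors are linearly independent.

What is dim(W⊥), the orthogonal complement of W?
dim(W⊥) = 1

For any subspace W of ℝ^n, dim(W) + dim(W⊥) = n (the whole-space dimension).
Here the given 2 vectors are linearly independent, so dim(W) = 2.
Thus dim(W⊥) = n - dim(W) = 3 - 2 = 1.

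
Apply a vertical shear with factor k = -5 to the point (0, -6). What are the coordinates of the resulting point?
(0, -6)

Shear matrix for vertical shear with factor k = -5:
[[1, 0], [-5, 1]]
Result: (0, -6) → (0, -6)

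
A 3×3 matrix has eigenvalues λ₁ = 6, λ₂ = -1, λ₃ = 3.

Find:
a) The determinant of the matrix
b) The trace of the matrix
det = -18, trace = 8

Two standard eigenvalue identities:
- det(A) equals the product of the eigenvalues (counted with multiplicity).
- trace(A) equals the sum of the eigenvalues.
det(A) = (6)*(-1)*(3) = -18.
trace(A) = 6 - 1 + 3 = 8.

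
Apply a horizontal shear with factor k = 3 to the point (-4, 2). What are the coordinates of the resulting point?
(2, 2)

Shear matrix for horizontal shear with factor k = 3:
[[1, 3], [0, 1]]
Result: (-4, 2) → (2, 2)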